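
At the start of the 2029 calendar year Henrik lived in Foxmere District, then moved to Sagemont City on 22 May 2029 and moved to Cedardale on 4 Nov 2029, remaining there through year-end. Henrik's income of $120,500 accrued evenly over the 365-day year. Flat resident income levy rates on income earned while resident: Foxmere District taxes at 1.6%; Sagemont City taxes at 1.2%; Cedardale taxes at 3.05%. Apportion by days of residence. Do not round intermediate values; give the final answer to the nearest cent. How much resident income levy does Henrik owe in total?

$1,986.43

Foxmere District, 1 Jan – 21 May 2029: 141 days → $120,500 × 1.6% × 141/365 = $744.7890
Sagemont City, 22 May – 3 Nov 2029: 166 days → $120,500 × 1.2% × 166/365 = $657.6329
Cedardale, 4 Nov – 31 Dec 2029: 58 days → $120,500 × 3.05% × 58/365 = $584.0123
Total = $1,986.4342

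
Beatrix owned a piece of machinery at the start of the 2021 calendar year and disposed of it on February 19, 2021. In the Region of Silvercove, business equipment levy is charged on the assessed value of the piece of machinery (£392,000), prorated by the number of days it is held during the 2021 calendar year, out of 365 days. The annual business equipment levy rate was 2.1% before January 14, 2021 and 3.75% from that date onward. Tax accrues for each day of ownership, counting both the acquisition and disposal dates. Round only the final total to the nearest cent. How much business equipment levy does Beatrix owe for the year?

January 1 – January 13, 2021: 13 days at 2.1% → £392,000 × 2.1% × 13/365 = £293.1945
January 14 – February 19, 2021: 37 days at 3.75% → £392,000 × 3.75% × 37/365 = £1,490.1370
Total = £1,783.3315

£1,783.33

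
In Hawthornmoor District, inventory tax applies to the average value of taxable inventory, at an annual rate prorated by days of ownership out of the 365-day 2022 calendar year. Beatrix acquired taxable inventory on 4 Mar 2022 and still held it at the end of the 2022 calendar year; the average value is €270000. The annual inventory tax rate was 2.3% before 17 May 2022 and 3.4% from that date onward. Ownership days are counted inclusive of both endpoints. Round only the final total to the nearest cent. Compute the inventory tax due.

€7018.52

4 Mar – 16 May 2022: 74 days at 2.3% → €270000 × 2.3% × 74/365 = €1259.0137
17 May – 31 Dec 2022: 229 days at 3.4% → €270000 × 3.4% × 229/365 = €5759.5068
Total = €7018.5205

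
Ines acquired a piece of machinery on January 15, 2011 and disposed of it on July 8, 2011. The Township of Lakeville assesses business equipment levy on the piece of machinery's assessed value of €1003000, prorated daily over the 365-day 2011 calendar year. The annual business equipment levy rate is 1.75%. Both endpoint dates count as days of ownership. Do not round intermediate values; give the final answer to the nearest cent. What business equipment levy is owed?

Days held (January 15 – July 8, 2011): 175 out of 365
Tax = €1003000 × 1.75% × 175/365 = €8415.5822

€8415.58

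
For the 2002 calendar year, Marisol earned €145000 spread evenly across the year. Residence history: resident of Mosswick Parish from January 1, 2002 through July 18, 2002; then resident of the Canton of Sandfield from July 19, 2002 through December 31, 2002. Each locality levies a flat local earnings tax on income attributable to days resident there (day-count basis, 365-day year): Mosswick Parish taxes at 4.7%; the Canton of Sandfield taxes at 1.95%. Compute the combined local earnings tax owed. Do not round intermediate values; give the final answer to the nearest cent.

€5001.51

Mosswick Parish, January 1 – July 18, 2002: 199 days → €145000 × 4.7% × 199/365 = €3715.5753
The Canton of Sandfield, July 19 – December 31, 2002: 166 days → €145000 × 1.95% × 166/365 = €1285.9315
Total = €5001.5068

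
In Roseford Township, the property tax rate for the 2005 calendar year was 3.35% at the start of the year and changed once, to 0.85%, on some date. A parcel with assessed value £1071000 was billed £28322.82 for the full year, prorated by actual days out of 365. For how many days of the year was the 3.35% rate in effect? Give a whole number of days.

Let d = days at the first rate; then 365 − d days at the second rate.
£1071000 × [3.35%·d + 0.85%·(365−d)] / 365 = £28322.82
Solving gives d = 262, so the new rate took effect on 20 Sep 2005.

262 days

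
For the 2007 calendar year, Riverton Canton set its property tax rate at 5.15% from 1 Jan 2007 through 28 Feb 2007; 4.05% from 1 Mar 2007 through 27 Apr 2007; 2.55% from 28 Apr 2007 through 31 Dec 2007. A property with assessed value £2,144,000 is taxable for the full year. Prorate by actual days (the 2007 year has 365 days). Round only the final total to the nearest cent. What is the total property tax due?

1 Jan – 28 Feb 2007: 59 days at 5.15% → £2,144,000 × 5.15% × 59/365 = £17,848.0658
1 Mar – 27 Apr 2007: 58 days at 4.05% → £2,144,000 × 4.05% × 58/365 = £13,797.9616
28 Apr – 31 Dec 2007: 248 days at 2.55% → £2,144,000 × 2.55% × 248/365 = £37,147.0027
Total = £68,793.0301

£68,793.03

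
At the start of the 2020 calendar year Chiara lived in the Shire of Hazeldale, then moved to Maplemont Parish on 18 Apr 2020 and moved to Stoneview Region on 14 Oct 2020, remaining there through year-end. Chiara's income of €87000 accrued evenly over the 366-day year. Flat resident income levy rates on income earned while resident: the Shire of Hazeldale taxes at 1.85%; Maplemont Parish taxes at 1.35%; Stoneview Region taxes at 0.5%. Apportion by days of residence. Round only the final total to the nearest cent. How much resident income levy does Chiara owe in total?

€1143.24

The Shire of Hazeldale, 1 Jan – 17 Apr 2020: 108 days → €87000 × 1.85% × 108/366 = €474.9344
Maplemont Parish, 18 Apr – 13 Oct 2020: 179 days → €87000 × 1.35% × 179/366 = €574.4139
Stoneview Region, 14 Oct – 31 Dec 2020: 79 days → €87000 × 0.5% × 79/366 = €93.8934
Total = €1143.2418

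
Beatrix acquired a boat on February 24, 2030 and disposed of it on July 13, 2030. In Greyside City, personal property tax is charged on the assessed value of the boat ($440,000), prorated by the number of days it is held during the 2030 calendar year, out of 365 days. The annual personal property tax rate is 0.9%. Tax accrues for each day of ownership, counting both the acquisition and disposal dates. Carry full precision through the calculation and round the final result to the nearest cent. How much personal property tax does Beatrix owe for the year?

$1,518.90

Days held (February 24 – July 13, 2030): 140 out of 365
Tax = $440,000 × 0.9% × 140/365 = $1,518.9041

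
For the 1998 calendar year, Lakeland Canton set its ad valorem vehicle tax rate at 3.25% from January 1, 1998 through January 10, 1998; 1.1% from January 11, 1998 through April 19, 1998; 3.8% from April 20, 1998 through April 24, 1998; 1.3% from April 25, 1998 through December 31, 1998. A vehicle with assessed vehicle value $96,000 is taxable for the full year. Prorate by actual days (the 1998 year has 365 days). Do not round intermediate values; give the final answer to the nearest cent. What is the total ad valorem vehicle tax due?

$1,280.09

January 1 – January 10, 1998: 10 days at 3.25% → $96,000 × 3.25% × 10/365 = $85.4795
January 11 – April 19, 1998: 99 days at 1.1% → $96,000 × 1.1% × 99/365 = $286.4219
April 20 – April 24, 1998: 5 days at 3.8% → $96,000 × 3.8% × 5/365 = $49.9726
April 25 – December 31, 1998: 251 days at 1.3% → $96,000 × 1.3% × 251/365 = $858.2137
Total = $1,280.0877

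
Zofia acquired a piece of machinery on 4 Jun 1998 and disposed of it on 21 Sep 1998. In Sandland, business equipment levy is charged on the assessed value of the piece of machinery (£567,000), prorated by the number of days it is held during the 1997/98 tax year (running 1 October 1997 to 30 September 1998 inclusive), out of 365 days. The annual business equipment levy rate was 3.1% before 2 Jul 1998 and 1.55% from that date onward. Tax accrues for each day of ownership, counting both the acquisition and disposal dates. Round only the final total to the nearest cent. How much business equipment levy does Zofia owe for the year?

4 Jun – 1 Jul 1998: 28 days at 3.1% → £567,000 × 3.1% × 28/365 = £1,348.3726
2 Jul – 21 Sep 1998: 82 days at 1.55% → £567,000 × 1.55% × 82/365 = £1,974.4027
Total = £3,322.7753

£3,322.78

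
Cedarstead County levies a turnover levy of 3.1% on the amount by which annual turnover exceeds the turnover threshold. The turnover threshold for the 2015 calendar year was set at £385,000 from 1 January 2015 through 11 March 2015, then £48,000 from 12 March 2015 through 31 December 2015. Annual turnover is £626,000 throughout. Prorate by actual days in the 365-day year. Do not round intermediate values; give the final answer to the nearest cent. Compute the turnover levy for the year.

1 January – 11 March 2015: 70 days, exemption £385,000 → (£626,000 − £385,000) × 3.1% × 70/365 = £1,432.7945
12 March – 31 December 2015: 295 days, exemption £48,000 → (£626,000 − £48,000) × 3.1% × 295/365 = £14,481.6712
Total = £15,914.4658

£15,914.47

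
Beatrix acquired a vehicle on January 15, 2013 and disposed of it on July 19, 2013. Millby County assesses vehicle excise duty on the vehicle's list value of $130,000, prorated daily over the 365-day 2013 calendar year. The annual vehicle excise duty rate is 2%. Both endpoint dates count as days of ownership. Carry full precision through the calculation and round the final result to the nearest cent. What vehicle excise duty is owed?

$1,324.93

Days held (January 15 – July 19, 2013): 186 out of 365
Tax = $130,000 × 2% × 186/365 = $1,324.9315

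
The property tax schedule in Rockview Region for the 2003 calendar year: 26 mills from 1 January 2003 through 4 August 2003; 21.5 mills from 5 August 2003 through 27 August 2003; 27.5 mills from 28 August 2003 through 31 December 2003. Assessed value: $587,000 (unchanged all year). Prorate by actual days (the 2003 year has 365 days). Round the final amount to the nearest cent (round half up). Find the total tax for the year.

$15,399.50

1 January – 4 August 2003: 216 days at 26 mills → $587,000 × 2.6% × 216/365 = $9,031.7589
5 August – 27 August 2003: 23 days at 21.5 mills → $587,000 × 2.15% × 23/365 = $795.2644
28 August – 31 December 2003: 126 days at 27.5 mills → $587,000 × 2.75% × 126/365 = $5,572.4795
Total = $15,399.5027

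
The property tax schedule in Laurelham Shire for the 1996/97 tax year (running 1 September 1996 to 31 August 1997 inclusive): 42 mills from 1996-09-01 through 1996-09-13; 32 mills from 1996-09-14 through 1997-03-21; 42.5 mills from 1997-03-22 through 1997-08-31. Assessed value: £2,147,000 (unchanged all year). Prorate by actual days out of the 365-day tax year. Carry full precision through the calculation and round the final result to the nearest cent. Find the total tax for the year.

£79,536.06

1996-09-01 to 1996-09-13: 13 days at 42 mills → £2,147,000 × 4.2% × 13/365 = £3,211.6767
1996-09-14 to 1997-03-21: 189 days at 32 mills → £2,147,000 × 3.2% × 189/365 = £35,575.4959
1997-03-22 to 1997-08-31: 163 days at 42.5 mills → £2,147,000 × 4.25% × 163/365 = £40,748.8836
Total = £79,536.0562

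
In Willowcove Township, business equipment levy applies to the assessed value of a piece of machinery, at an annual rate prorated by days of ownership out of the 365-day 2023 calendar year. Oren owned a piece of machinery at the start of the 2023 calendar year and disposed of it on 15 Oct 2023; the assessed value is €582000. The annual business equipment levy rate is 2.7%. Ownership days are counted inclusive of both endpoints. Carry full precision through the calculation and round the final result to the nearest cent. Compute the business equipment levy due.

Days held (1 Jan – 15 Oct 2023): 288 out of 365
Tax = €582000 × 2.7% × 288/365 = €12398.9918

€12398.99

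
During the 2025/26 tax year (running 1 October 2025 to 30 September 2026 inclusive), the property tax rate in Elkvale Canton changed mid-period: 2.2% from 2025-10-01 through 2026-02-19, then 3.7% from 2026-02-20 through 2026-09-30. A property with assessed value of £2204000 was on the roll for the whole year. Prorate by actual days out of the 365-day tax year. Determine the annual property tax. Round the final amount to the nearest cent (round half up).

£68686.30

2025-10-01 to 2026-02-19: 142 days at 2.2% → £2204000 × 2.2% × 142/365 = £18863.8247
2026-02-20 to 2026-09-30: 223 days at 3.7% → £2204000 × 3.7% × 223/365 = £49822.4767
Total = £68686.3014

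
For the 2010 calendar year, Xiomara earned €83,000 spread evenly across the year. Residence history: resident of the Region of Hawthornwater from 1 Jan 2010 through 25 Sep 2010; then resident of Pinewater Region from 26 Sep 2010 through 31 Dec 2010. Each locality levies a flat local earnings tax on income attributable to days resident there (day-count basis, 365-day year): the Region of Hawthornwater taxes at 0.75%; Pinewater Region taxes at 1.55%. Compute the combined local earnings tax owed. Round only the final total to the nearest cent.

The Region of Hawthornwater, 1 Jan – 25 Sep 2010: 268 days → €83,000 × 0.75% × 268/365 = €457.0685
Pinewater Region, 26 Sep – 31 Dec 2010: 97 days → €83,000 × 1.55% × 97/365 = €341.8918
Total = €798.9603

€798.96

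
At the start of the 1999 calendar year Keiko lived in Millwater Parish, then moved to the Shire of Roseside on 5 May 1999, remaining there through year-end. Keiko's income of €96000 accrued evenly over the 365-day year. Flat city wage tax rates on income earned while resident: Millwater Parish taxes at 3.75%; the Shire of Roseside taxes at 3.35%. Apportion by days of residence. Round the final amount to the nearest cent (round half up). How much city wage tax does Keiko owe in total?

€3346.45

Millwater Parish, 1 January – 4 May 1999: 124 days → €96000 × 3.75% × 124/365 = €1223.0137
The Shire of Roseside, 5 May – 31 December 1999: 241 days → €96000 × 3.35% × 241/365 = €2123.4411
Total = €3346.4548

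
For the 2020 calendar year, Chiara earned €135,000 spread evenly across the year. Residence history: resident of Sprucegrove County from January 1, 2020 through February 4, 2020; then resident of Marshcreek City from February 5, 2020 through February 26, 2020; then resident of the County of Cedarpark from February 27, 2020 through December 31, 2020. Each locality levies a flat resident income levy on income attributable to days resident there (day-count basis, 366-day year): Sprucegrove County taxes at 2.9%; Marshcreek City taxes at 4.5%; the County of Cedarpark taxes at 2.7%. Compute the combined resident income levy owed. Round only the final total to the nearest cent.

€3,816.89

Sprucegrove County, January 1 – February 4, 2020: 35 days → €135,000 × 2.9% × 35/366 = €374.3852
Marshcreek City, February 5 – February 26, 2020: 22 days → €135,000 × 4.5% × 22/366 = €365.1639
The County of Cedarpark, February 27 – December 31, 2020: 309 days → €135,000 × 2.7% × 309/366 = €3,077.3361
Total = €3,816.8852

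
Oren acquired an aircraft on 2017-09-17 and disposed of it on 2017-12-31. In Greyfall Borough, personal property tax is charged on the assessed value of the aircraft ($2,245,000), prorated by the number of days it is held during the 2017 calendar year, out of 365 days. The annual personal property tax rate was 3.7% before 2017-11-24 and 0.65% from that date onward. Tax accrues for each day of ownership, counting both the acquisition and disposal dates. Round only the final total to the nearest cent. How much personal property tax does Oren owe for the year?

$16,994.34

2017-09-17 to 2017-11-23: 68 days at 3.7% → $2,245,000 × 3.7% × 68/365 = $15,475.1233
2017-11-24 to 2017-12-31: 38 days at 0.65% → $2,245,000 × 0.65% × 38/365 = $1,519.2192
Total = $16,994.3425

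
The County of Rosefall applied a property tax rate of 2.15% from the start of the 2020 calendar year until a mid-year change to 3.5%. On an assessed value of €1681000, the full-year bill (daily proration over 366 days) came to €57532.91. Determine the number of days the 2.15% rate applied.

21 days

Let d = days at the first rate; then 366 − d days at the second rate.
€1681000 × [2.15%·d + 3.5%·(366−d)] / 366 = €57532.91
Solving gives d = 21, so the new rate took effect on 22 January 2020.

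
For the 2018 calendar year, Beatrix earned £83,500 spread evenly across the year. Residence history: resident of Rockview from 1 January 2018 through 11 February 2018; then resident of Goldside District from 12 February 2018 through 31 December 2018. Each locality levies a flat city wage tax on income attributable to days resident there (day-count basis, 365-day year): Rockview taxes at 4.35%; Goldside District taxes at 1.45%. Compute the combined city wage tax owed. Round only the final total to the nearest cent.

£1,489.39

Rockview, 1 January – 11 February 2018: 42 days → £83,500 × 4.35% × 42/365 = £417.9575
Goldside District, 12 February – 31 December 2018: 323 days → £83,500 × 1.45% × 323/365 = £1,071.4308
Total = £1,489.3884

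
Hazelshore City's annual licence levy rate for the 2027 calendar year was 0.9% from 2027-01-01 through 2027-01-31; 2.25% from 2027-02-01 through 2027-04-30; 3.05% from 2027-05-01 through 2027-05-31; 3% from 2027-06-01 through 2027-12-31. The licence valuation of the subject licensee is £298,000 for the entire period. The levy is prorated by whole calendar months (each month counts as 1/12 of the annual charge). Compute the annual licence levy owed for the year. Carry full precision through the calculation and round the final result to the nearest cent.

2027-01-01 to 2027-01-31: 1 month at 0.9% → £298,000 × 0.9% × 1/12 = £223.5000
2027-02-01 to 2027-04-30: 3 months at 2.25% → £298,000 × 2.25% × 3/12 = £1,676.2500
2027-05-01 to 2027-05-31: 1 month at 3.05% → £298,000 × 3.05% × 1/12 = £757.4167
2027-06-01 to 2027-12-31: 7 months at 3% → £298,000 × 3% × 7/12 = £5,215.0000
Total = £7,872.1667

£7,872.17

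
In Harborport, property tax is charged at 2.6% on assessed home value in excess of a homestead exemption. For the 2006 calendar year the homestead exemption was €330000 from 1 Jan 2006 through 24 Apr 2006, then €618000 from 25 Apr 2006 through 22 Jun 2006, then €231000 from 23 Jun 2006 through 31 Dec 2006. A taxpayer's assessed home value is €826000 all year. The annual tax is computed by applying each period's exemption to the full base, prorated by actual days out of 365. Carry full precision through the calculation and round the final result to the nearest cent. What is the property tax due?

1 Jan – 24 Apr 2006: 114 days, exemption €330000 → (€826000 − €330000) × 2.6% × 114/365 = €4027.7918
25 Apr – 22 Jun 2006: 59 days, exemption €618000 → (€826000 − €618000) × 2.6% × 59/365 = €874.1699
23 Jun – 31 Dec 2006: 192 days, exemption €231000 → (€826000 − €231000) × 2.6% × 192/365 = €8137.6438
Total = €13039.6055

€13039.61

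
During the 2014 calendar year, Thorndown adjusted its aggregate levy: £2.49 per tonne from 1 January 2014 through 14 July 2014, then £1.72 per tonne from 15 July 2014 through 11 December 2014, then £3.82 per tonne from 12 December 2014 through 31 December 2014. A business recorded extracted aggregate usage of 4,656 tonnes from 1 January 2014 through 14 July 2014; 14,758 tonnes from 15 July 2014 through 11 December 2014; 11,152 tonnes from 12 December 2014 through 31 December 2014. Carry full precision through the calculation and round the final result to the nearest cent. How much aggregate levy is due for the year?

£79,577.84

1 January – 14 July 2014: 4,656 tonnes at £2.49/tonne → £11,593.44
15 July – 11 December 2014: 14,758 tonnes at £1.72/tonne → £25,383.76
12 December – 31 December 2014: 11,152 tonnes at £3.82/tonne → £42,600.64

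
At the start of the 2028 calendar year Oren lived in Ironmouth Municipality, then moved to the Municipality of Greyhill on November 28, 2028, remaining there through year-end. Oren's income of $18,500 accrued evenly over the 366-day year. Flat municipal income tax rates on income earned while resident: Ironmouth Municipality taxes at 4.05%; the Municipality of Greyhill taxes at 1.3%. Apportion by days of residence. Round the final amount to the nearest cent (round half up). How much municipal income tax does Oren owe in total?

$701.99

Ironmouth Municipality, January 1 – November 27, 2028: 332 days → $18,500 × 4.05% × 332/366 = $679.6475
The Municipality of Greyhill, November 28 – December 31, 2028: 34 days → $18,500 × 1.3% × 34/366 = $22.3415
Total = $701.9891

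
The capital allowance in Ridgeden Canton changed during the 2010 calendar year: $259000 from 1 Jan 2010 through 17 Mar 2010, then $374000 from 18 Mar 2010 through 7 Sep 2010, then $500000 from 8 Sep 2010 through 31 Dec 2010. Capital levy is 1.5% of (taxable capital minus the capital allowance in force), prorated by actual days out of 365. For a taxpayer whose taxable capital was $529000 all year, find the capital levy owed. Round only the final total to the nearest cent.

1 Jan – 17 Mar 2010: 76 days, exemption $259000 → ($529000 − $259000) × 1.5% × 76/365 = $843.2877
18 Mar – 7 Sep 2010: 174 days, exemption $374000 → ($529000 − $374000) × 1.5% × 174/365 = $1108.3562
8 Sep – 31 Dec 2010: 115 days, exemption $500000 → ($529000 − $500000) × 1.5% × 115/365 = $137.0548
Total = $2088.6986

$2088.70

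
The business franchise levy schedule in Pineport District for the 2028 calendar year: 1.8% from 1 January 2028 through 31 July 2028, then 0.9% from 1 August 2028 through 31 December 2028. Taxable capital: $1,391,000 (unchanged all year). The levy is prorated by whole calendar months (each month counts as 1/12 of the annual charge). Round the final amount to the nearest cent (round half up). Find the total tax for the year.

$19,821.75

1 January – 31 July 2028: 7 months at 1.8% → $1,391,000 × 1.8% × 7/12 = $14,605.5000
1 August – 31 December 2028: 5 months at 0.9% → $1,391,000 × 0.9% × 5/12 = $5,216.2500
Total = $19,821.7500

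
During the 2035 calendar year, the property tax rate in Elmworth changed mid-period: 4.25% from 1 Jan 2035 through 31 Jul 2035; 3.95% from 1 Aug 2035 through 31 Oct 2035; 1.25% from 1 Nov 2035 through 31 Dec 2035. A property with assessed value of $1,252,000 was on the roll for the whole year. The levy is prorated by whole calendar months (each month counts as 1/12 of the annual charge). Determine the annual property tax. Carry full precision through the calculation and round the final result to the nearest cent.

$46,011.00

1 Jan – 31 Jul 2035: 7 months at 4.25% → $1,252,000 × 4.25% × 7/12 = $31,039.1667
1 Aug – 31 Oct 2035: 3 months at 3.95% → $1,252,000 × 3.95% × 3/12 = $12,363.5000
1 Nov – 31 Dec 2035: 2 months at 1.25% → $1,252,000 × 1.25% × 2/12 = $2,608.3333
Total = $46,011.0000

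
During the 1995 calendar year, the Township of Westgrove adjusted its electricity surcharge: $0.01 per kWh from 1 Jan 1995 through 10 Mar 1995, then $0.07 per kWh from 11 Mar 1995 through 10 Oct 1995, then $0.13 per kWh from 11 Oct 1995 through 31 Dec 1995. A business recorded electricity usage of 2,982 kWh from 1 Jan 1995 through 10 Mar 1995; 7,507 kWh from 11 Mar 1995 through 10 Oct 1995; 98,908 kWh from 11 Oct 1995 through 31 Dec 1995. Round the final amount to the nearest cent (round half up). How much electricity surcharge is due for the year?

1 Jan – 10 Mar 1995: 2,982 kWh at $0.01/kWh → $29.82
11 Mar – 10 Oct 1995: 7,507 kWh at $0.07/kWh → $525.49
11 Oct – 31 Dec 1995: 98,908 kWh at $0.13/kWh → $12,858.04

$13,413.35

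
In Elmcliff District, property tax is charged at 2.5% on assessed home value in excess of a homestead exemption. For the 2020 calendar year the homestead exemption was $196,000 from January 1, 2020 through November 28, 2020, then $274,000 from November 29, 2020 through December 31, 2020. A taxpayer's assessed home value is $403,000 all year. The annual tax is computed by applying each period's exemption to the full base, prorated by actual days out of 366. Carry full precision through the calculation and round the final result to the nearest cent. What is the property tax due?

January 1 – November 28, 2020: 333 days, exemption $196,000 → ($403,000 − $196,000) × 2.5% × 333/366 = $4,708.4016
November 29 – December 31, 2020: 33 days, exemption $274,000 → ($403,000 − $274,000) × 2.5% × 33/366 = $290.7787
Total = $4,999.1803

$4,999.18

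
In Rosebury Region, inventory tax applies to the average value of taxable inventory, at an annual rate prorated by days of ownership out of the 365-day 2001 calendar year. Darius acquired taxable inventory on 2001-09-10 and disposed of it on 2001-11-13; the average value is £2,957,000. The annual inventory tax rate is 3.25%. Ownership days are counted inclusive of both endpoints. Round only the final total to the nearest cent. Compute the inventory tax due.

Days held (2001-09-10 to 2001-11-13): 65 out of 365
Tax = £2,957,000 × 3.25% × 65/365 = £17,114.1438

£17,114.14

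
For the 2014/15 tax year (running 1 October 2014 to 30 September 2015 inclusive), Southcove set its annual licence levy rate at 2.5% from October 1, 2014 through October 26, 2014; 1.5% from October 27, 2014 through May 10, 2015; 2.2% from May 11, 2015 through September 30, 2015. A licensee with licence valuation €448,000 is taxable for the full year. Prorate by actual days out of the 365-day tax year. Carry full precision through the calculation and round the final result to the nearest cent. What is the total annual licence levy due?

€8,267.75

October 1 – October 26, 2014: 26 days at 2.5% → €448,000 × 2.5% × 26/365 = €797.8082
October 27, 2014 – May 10, 2015: 196 days at 1.5% → €448,000 × 1.5% × 196/365 = €3,608.5479
May 11 – September 30, 2015: 143 days at 2.2% → €448,000 × 2.2% × 143/365 = €3,861.3918
Total = €8,267.7479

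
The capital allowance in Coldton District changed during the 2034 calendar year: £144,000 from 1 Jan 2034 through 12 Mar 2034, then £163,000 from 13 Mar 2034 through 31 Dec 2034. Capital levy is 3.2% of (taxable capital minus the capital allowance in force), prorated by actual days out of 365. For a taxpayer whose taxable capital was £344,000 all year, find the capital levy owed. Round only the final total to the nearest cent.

£5,910.27

1 Jan – 12 Mar 2034: 71 days, exemption £144,000 → (£344,000 − £144,000) × 3.2% × 71/365 = £1,244.9315
13 Mar – 31 Dec 2034: 294 days, exemption £163,000 → (£344,000 − £163,000) × 3.2% × 294/365 = £4,665.3370
Total = £5,910.2685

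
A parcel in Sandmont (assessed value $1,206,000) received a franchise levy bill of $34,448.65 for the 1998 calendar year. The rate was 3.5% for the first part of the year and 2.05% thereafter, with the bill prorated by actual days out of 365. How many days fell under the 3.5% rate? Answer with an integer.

203 days

Let d = days at the first rate; then 365 − d days at the second rate.
$1,206,000 × [3.5%·d + 2.05%·(365−d)] / 365 = $34,448.65
Solving gives d = 203, so the new rate took effect on July 23, 1998.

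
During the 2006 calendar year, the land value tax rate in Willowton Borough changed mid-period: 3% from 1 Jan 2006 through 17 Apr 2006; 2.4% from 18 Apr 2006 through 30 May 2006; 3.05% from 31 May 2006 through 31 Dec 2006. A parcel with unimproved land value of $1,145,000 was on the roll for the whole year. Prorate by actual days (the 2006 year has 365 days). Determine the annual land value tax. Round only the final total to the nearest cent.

$33,877.88

1 Jan – 17 Apr 2006: 107 days at 3% → $1,145,000 × 3% × 107/365 = $10,069.7260
18 Apr – 30 May 2006: 43 days at 2.4% → $1,145,000 × 2.4% × 43/365 = $3,237.3699
31 May – 31 Dec 2006: 215 days at 3.05% → $1,145,000 × 3.05% × 215/365 = $20,570.7877
Total = $33,877.8836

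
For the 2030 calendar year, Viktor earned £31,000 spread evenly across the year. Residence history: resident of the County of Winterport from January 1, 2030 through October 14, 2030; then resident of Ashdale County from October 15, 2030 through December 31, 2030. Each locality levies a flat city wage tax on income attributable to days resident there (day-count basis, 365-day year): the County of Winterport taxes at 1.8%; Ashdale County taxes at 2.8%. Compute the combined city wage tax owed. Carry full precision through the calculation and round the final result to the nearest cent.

£624.25

The County of Winterport, January 1 – October 14, 2030: 287 days → £31,000 × 1.8% × 287/365 = £438.7562
Ashdale County, October 15 – December 31, 2030: 78 days → £31,000 × 2.8% × 78/365 = £185.4904
Total = £624.2466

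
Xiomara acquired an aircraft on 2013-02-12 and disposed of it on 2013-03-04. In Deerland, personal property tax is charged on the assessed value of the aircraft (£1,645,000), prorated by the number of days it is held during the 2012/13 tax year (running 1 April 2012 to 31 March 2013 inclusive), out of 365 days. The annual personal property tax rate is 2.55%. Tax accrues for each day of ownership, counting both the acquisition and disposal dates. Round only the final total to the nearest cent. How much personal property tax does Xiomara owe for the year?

Days held (2013-02-12 to 2013-03-04): 21 out of 365
Tax = £1,645,000 × 2.55% × 21/365 = £2,413.4178

£2,413.42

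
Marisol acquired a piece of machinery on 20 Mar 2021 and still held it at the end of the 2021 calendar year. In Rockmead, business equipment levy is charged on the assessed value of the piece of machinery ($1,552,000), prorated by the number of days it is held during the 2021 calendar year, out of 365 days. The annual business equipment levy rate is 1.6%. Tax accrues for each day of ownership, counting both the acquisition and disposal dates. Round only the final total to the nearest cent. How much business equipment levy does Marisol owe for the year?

$19,525.44

Days held (20 Mar – 31 Dec 2021): 287 out of 365
Tax = $1,552,000 × 1.6% × 287/365 = $19,525.4356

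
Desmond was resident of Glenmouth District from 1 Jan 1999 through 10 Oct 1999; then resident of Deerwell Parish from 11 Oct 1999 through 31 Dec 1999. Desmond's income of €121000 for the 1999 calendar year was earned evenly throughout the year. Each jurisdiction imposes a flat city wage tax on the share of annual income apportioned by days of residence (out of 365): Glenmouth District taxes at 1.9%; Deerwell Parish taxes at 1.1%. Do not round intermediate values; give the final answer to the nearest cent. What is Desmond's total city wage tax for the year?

€2081.53

Glenmouth District, 1 Jan – 10 Oct 1999: 283 days → €121000 × 1.9% × 283/365 = €1782.5123
Deerwell Parish, 11 Oct – 31 Dec 1999: 82 days → €121000 × 1.1% × 82/365 = €299.0192
Total = €2081.5315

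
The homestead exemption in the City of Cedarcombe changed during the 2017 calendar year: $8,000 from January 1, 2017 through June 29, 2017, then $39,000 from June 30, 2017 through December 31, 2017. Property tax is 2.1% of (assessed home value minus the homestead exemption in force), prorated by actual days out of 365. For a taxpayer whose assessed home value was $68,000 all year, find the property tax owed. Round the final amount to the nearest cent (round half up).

$930.04

January 1 – June 29, 2017: 180 days, exemption $8,000 → ($68,000 − $8,000) × 2.1% × 180/365 = $621.3699
June 30 – December 31, 2017: 185 days, exemption $39,000 → ($68,000 − $39,000) × 2.1% × 185/365 = $308.6712
Total = $930.0411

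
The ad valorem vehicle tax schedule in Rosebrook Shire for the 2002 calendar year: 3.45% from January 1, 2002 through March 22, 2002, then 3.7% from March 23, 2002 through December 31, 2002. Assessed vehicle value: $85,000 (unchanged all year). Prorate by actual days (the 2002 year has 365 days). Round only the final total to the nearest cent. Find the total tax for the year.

$3,097.84

January 1 – March 22, 2002: 81 days at 3.45% → $85,000 × 3.45% × 81/365 = $650.7740
March 23 – December 31, 2002: 284 days at 3.7% → $85,000 × 3.7% × 284/365 = $2,447.0685
Total = $3,097.8425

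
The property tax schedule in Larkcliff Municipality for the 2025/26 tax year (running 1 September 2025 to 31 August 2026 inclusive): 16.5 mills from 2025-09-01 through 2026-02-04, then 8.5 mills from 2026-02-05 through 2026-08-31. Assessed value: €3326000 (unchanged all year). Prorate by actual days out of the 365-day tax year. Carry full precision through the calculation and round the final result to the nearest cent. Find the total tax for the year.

€39716.08

2025-09-01 to 2026-02-04: 157 days at 16.5 mills → €3326000 × 1.65% × 157/365 = €23605.4877
2026-02-05 to 2026-08-31: 208 days at 8.5 mills → €3326000 × 0.85% × 208/365 = €16110.5973
Total = €39716.0849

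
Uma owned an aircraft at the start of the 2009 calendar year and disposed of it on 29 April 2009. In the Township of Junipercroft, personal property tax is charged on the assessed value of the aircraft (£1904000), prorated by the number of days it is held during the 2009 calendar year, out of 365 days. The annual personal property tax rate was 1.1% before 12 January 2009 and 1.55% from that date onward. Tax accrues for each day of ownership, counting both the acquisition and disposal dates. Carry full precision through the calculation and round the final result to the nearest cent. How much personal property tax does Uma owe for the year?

£9363.51

1 January – 11 January 2009: 11 days at 1.1% → £1904000 × 1.1% × 11/365 = £631.1890
12 January – 29 April 2009: 108 days at 1.55% → £1904000 × 1.55% × 108/365 = £8732.3178
Total = £9363.5068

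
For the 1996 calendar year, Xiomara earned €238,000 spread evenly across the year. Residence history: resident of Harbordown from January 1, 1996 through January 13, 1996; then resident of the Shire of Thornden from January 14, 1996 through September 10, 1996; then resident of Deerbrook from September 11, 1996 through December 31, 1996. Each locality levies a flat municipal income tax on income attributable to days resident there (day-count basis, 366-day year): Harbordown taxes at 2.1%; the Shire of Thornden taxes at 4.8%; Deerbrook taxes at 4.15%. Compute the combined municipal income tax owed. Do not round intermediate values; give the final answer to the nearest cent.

€10,722.36

Harbordown, January 1 – January 13, 1996: 13 days → €238,000 × 2.1% × 13/366 = €177.5246
The Shire of Thornden, January 14 – September 10, 1996: 241 days → €238,000 × 4.8% × 241/366 = €7,522.3607
Deerbrook, September 11 – December 31, 1996: 112 days → €238,000 × 4.15% × 112/366 = €3,022.4699
Total = €10,722.3552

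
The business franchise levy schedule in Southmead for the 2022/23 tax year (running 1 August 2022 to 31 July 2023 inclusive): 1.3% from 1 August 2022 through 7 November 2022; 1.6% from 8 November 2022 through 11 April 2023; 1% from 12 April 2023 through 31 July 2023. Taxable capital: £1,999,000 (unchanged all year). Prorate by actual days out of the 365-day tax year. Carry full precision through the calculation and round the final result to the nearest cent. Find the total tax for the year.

1 August – 7 November 2022: 99 days at 1.3% → £1,999,000 × 1.3% × 99/365 = £7,048.5288
8 November 2022 – 11 April 2023: 155 days at 1.6% → £1,999,000 × 1.6% × 155/365 = £13,582.2466
12 April – 31 July 2023: 111 days at 1% → £1,999,000 × 1% × 111/365 = £6,079.1507
Total = £26,709.9260

£26,709.93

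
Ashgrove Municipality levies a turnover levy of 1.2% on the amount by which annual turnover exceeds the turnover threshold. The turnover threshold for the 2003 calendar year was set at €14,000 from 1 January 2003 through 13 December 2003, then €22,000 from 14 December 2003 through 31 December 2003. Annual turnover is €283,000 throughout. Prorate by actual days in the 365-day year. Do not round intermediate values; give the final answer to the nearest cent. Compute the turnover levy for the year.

1 January – 13 December 2003: 347 days, exemption €14,000 → (€283,000 − €14,000) × 1.2% × 347/365 = €3,068.8110
14 December – 31 December 2003: 18 days, exemption €22,000 → (€283,000 − €22,000) × 1.2% × 18/365 = €154.4548
Total = €3,223.2658

€3,223.27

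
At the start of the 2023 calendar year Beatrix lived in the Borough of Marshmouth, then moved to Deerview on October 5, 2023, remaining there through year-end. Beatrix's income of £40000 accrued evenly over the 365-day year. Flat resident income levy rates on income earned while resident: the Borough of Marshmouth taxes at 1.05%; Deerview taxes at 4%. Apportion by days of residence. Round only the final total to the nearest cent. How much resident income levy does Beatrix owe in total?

£704.49

The Borough of Marshmouth, January 1 – October 4, 2023: 277 days → £40000 × 1.05% × 277/365 = £318.7397
Deerview, October 5 – December 31, 2023: 88 days → £40000 × 4% × 88/365 = £385.7534
Total = £704.4932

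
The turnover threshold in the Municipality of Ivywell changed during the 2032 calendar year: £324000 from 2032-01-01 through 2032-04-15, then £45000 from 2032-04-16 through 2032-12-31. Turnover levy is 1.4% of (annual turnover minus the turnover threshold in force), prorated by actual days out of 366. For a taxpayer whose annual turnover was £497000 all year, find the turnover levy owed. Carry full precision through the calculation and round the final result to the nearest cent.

2032-01-01 to 2032-04-15: 106 days, exemption £324000 → (£497000 − £324000) × 1.4% × 106/366 = £701.4536
2032-04-16 to 2032-12-31: 260 days, exemption £45000 → (£497000 − £45000) × 1.4% × 260/366 = £4495.3005
Total = £5196.7541

£5196.75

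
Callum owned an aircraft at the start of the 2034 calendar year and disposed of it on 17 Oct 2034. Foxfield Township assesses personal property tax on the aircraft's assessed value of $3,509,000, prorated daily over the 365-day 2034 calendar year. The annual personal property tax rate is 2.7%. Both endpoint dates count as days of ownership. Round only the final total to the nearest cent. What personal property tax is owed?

$75,275.26

Days held (1 Jan – 17 Oct 2034): 290 out of 365
Tax = $3,509,000 × 2.7% × 290/365 = $75,275.2603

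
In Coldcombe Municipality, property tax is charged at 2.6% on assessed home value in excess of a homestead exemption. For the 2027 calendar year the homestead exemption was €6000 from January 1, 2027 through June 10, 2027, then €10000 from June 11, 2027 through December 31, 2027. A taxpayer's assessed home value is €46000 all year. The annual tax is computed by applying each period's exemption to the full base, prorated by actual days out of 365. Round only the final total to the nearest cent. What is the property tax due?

€981.87

January 1 – June 10, 2027: 161 days, exemption €6000 → (€46000 − €6000) × 2.6% × 161/365 = €458.7397
June 11 – December 31, 2027: 204 days, exemption €10000 → (€46000 − €10000) × 2.6% × 204/365 = €523.1342
Total = €981.8740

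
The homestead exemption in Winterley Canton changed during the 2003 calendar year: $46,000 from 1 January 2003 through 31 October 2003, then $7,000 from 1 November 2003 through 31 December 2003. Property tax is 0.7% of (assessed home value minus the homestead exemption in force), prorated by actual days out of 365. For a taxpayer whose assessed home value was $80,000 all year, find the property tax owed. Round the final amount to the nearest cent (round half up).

$283.62

1 January – 31 October 2003: 304 days, exemption $46,000 → ($80,000 − $46,000) × 0.7% × 304/365 = $198.2247
1 November – 31 December 2003: 61 days, exemption $7,000 → ($80,000 − $7,000) × 0.7% × 61/365 = $85.4000
Total = $283.6247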